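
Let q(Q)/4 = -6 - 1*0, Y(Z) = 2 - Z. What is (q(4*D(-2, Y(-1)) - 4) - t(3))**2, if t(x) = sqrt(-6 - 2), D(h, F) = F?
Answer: 568 + 96*I*sqrt(2) ≈ 568.0 + 135.76*I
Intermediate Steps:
q(Q) = -24 (q(Q) = 4*(-6 - 1*0) = 4*(-6 + 0) = 4*(-6) = -24)
t(x) = 2*I*sqrt(2) (t(x) = sqrt(-8) = 2*I*sqrt(2))
(q(4*D(-2, Y(-1)) - 4) - t(3))**2 = (-24 - 2*I*sqrt(2))**2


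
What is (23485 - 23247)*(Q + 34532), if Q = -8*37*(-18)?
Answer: 9486680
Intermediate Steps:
Q = 5328 (Q = -296*(-18) = 5328)
(23485 - 23247)*(Q + 34532) = (23485 - 23247)*(5328 + 34532) = 238*39860 = 9486680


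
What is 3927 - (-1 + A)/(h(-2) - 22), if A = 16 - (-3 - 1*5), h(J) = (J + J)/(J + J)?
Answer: 82490/21 ≈ 3928.1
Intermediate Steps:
h(J) = 1 (h(J) = (2*J)/((2*J)) = (2*J)*(1/(2*J)) = 1)
A = 24 (A = 16 - (-3 - 5) = 16 - 1*(-8) = 16 + 8 = 24)
3927 - (-1 + A)/(h(-2) - 22) = 3927 - (-1 + 24)/(1 - 22) = 3927 - 23/(-21) = 3927 - (-1)*23/21 = 3927 - 1*(-23/21) = 3927 + 23/21 = 82490/21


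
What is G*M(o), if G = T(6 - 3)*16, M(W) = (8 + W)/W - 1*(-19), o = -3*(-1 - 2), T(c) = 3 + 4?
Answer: 21056/9 ≈ 2339.6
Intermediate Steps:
T(c) = 7
o = 9 (o = -3*(-3) = 9)
M(W) = 19 + (8 + W)/W (M(W) = (8 + W)/W + 19 = 19 + (8 + W)/W)
G = 112 (G = 7*16 = 112)
G*M(o) = 112*(20 + 8/9) = 112*(188/9) = 21056/9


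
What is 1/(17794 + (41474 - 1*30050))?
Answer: 1/29218 ≈ 3.4225e-5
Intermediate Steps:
1/(17794 + (41474 - 1*30050)) = 1/(17794 + (41474 - 30050)) = 1/(17794 + 11424) = 1/29218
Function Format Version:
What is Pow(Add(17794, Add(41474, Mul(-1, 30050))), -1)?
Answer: Rational(1, 29218) ≈ 3.4225e-5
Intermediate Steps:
Pow(Add(17794, Add(41474, Mul(-1, 30050))), -1) = Pow(Add(17794, Add(41474, -30050)), -1) = Pow(Add(17794, 11424), -1) = Pow(29218, -1) = Rational(1, 29218)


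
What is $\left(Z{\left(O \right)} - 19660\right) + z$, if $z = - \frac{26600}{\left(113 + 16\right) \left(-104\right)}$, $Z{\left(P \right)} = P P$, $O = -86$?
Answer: $- \frac{20563403}{1677} \approx -12262.0$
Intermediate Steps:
$Z{\left(P \right)} = P^{2}$
$z = \frac{3325}{1677}$ ($z = - \frac{26600}{129 \left(-104\right)} = - \frac{26600}{-13416} = \left(-26600\right) \left(- \frac{1}{13416}\right) = \frac{3325}{1677} \approx 1.9827$)
$\left(Z{\left(O \right)} - 19660\right) + z = \left(\left(-86\right)^{2} - 19660\right) + \frac{3325}{1677} = \left(7396 - 19660\right) + \frac{3325}{1677} = -12264 + \frac{3325}{1677} = - \frac{20563403}{1677}$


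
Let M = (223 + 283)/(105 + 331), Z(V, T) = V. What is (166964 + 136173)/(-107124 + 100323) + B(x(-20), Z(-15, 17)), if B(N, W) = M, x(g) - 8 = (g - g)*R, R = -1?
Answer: -64363213/1482618 ≈ -43.412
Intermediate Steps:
M = 253/218 (M = 506/436 = 506*(1/436) = 253/218 ≈ 1.1606)
x(g) = 8 (x(g) = 8 + (g - g)*(-1) = 8 + 0*(-1) = 8 + 0 = 8)
B(N, W) = 253/218
(166964 + 136173)/(-107124 + 100323) + B(x(-20), Z(-15, 17)) = (166964 + 136173)/(-107124 + 100323) + 253/218 = 303137/(-6801) + 253/218 = 303137*(-1/6801) + 253/218 = -303137/6801 + 253/218 = -64363213/1482618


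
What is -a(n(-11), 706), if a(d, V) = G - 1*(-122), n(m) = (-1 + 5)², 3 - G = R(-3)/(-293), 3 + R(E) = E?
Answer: -36619/293 ≈ -124.98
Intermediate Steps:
R(E) = -3 + E
G = 873/293 (G = 3 - (-3 - 3)/(-293) = 3 - (-6)*(-1)/293 = 3 - 1*6/293 = 3 - 6/293 = 873/293 ≈ 2.9795)
n(m) = 16 (n(m) = 4² = 16)
a(d, V) = 36619/293 (a(d, V) = 873/293 - 1*(-122) = 873/293 + 122 = 36619/293)
-a(n(-11), 706) = -1*36619/293 = -36619/293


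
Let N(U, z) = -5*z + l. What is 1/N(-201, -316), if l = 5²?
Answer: 1/1605 ≈ 0.00062305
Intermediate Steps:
l = 25
N(U, z) = 25 - 5*z (N(U, z) = -5*z + 25 = 25 - 5*z)
1/N(-201, -316) = 1/(25 - 5*(-316)) = 1/(25 + 1580) = 1/1605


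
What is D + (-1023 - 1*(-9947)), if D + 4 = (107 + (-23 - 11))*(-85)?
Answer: 2715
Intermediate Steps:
D = -6209 (D = -4 + (107 + (-23 - 11))*(-85) = -4 + (107 - 34)*(-85) = -4 + 73*(-85) = -4 - 6205 = -6209)
D + (-1023 - 1*(-9947)) = -6209 + (-1023 - 1*(-9947)) = -6209 + (-1023 + 9947) = -6209 + 8924 = 2715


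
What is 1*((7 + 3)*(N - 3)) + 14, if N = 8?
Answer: 64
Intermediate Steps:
1*((7 + 3)*(N - 3)) + 14 = 1*((7 + 3)*(8 - 3)) + 14 = 1*(10*5) + 14 = 1*50 + 14 = 50 + 14 = 64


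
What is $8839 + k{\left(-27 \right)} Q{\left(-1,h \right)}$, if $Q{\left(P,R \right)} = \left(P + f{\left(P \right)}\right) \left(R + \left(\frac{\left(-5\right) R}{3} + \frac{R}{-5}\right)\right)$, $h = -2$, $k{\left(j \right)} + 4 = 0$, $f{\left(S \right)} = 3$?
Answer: $\frac{132377}{15} \approx 8825.1$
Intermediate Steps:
$k{\left(j \right)} = -4$ ($k{\left(j \right)} = -4 + 0 = -4$)
$Q{\left(P,R \right)} = - \frac{13 R \left(3 + P\right)}{15}$ ($Q{\left(P,R \right)} = \left(P + 3\right) \left(R + \left(\frac{\left(-5\right) R}{3} + \frac{R}{-5}\right)\right) = \left(3 + P\right) \left(R + \left(- 5 R \frac{1}{3} + R \left(- \frac{1}{5}\right)\right)\right) = \left(3 + P\right) \left(R - \frac{28 R}{15}\right) = \left(3 + P\right) \left(- \frac{13 R}{15}\right) = - \frac{13 R \left(3 + P\right)}{15}$)
$8839 + k{\left(-27 \right)} Q{\left(-1,h \right)} = 8839 - 4 \left(\left(- \frac{13}{15}\right) \left(-2\right) \left(3 - 1\right)\right) = 8839 - 4 \left(\left(- \frac{13}{15}\right) \left(-2\right) 2\right) = 8839 - \frac{208}{15} = \frac{132377}{15}$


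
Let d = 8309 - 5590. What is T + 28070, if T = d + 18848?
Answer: 49637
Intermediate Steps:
d = 2719
T = 21567 (T = 2719 + 18848 = 21567)
T + 28070 = 21567 + 28070 = 49637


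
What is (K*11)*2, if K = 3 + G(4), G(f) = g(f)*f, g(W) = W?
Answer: 418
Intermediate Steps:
G(f) = f² (G(f) = f*f = f²)
K = 19 (K = 3 + 4² = 3 + 16 = 19)
(K*11)*2 = (19*11)*2 = 209*2 = 418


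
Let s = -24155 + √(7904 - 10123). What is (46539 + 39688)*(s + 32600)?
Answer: 728187015 + 86227*I*√2219 ≈ 7.2819e+8 + 4.0618e+6*I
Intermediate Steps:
s = -24155 + I*√2219 (s = -24155 + √(-2219) = -24155 + I*√2219 ≈ -24155.0 + 47.106*I)
(46539 + 39688)*(s + 32600) = (46539 + 39688)*((-24155 + I*√2219) + 32600) = 86227*(8445 + I*√2219) = 728187015 + 86227*I*√2219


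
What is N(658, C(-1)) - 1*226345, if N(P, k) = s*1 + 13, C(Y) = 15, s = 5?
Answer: -226327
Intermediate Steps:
N(P, k) = 18 (N(P, k) = 5*1 + 13 = 5 + 13 = 18)
N(658, C(-1)) - 1*226345 = 18 - 1*226345 = 18 - 226345 = -226327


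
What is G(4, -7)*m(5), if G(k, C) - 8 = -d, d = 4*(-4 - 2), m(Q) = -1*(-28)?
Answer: 896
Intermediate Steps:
m(Q) = 28
d = -24 (d = 4*(-6) = -24)
G(k, C) = 32 (G(k, C) = 8 - 1*(-24) = 8 + 24 = 32)
G(4, -7)*m(5) = 32*28 = 896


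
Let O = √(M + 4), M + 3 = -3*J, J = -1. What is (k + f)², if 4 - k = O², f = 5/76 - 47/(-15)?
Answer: 13300609/1299600 ≈ 10.234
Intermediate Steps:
M = 0 (M = -3 - 3*(-1) = -3 + 3 = 0)
f = 3647/1140 (f = 5*(1/76) - 47*(-1/15) = 5/76 + 47/15 = 3647/1140 ≈ 3.1991)
O = 2 (O = √(0 + 4) = √4 = 2)
k = 0 (k = 4 - 1*2² = 4 - 1*4 = 4 - 4 = 0)
(k + f)² = (0 + 3647/1140)² = (3647/1140)² = 13300609/1299600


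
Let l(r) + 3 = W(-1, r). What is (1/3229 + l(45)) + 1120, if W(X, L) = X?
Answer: 3603565/3229 ≈ 1116.0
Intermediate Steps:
l(r) = -4 (l(r) = -3 - 1 = -4)
(1/3229 + l(45)) + 1120 = (1/3229 - 4) + 1120 = -12915/3229 + 1120 = 3603565/3229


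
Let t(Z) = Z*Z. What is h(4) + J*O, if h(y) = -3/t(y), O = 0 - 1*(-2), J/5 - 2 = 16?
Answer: 2877/16 ≈ 179.81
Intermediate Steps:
J = 90 (J = 10 + 5*16 = 10 + 80 = 90)
t(Z) = Z**2
O = 2 (O = 0 + 2 = 2)
h(y) = -3/y**2
h(4) + J*O = -3/4**2 + 90*2 = -3*1/16 + 180 = -3/16 + 180 = 2877/16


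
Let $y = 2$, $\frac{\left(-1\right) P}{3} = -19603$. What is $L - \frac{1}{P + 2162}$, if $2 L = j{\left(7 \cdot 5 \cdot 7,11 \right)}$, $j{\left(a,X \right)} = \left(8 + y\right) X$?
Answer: $\frac{3353404}{60971} \approx 55.0$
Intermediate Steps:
$P = 58809$ ($P = \left(-3\right) \left(-19603\right) = 58809$)
$j{\left(a,X \right)} = 10 X$ ($j{\left(a,X \right)} = \left(8 + 2\right) X = 10 X$)
$L = 55$ ($L = \frac{10 \cdot 11}{2} = \frac{1}{2} \cdot 110 = 55$)
$L - \frac{1}{P + 2162} = 55 - \frac{1}{58809 + 2162} = 55 - \frac{1}{60971} = \frac{3353404}{60971}$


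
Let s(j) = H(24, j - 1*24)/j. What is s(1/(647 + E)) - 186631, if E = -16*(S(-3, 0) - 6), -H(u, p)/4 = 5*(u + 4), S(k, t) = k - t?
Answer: -629591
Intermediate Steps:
H(u, p) = -80 - 20*u (H(u, p) = -20*(u + 4) = -20*(4 + u) = -4*(20 + 5*u) = -80 - 20*u)
E = 144 (E = -16*((-3 - 1*0) - 6) = -16*((-3 + 0) - 6) = -16*(-3 - 6) = -16*(-9) = 144)
s(j) = -560/j (s(j) = (-80 - 20*24)/j = (-80 - 480)/j = -560/j)
s(1/(647 + E)) - 186631 = -560/(1/(647 + 144)) - 186631 = -560/(1/791) - 186631 = -560/1/791 - 186631 = -560*791 - 186631 = -442960 - 186631 = -629591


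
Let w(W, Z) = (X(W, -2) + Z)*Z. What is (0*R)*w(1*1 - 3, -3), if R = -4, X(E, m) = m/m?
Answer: 0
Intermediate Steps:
X(E, m) = 1
w(W, Z) = Z*(1 + Z) (w(W, Z) = (1 + Z)*Z = Z*(1 + Z))
(0*R)*w(1*1 - 3, -3) = (0*(-4))*(-3*(1 - 3)) = 0*(-3*(-2)) = 0*6 = 0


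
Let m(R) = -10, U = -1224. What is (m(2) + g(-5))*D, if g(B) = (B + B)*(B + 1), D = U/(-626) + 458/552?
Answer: 1202945/14398 ≈ 83.549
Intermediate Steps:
D = 240589/86388 (D = -1224/(-626) + 458/552 = -1224*(-1/626) + 458*(1/552) = 612/313 + 229/276 = 240589/86388 ≈ 2.7850)
g(B) = 2*B*(1 + B) (g(B) = (2*B)*(1 + B) = 2*B*(1 + B))
(m(2) + g(-5))*D = (-10 + 2*(-5)*(1 - 5))*(240589/86388) = (-10 + 2*(-5)*(-4))*(240589/86388) = (-10 + 40)*(240589/86388) = 30*(240589/86388) = 1202945/14398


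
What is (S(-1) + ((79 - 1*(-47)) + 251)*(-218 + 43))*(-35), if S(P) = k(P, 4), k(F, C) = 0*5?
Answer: 2309125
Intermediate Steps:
k(F, C) = 0
S(P) = 0
(S(-1) + ((79 - 1*(-47)) + 251)*(-218 + 43))*(-35) = (0 + ((79 - 1*(-47)) + 251)*(-218 + 43))*(-35) = (0 + ((79 + 47) + 251)*(-175))*(-35) = (0 + (126 + 251)*(-175))*(-35) = (0 + 377*(-175))*(-35) = (0 - 65975)*(-35) = -65975*(-35) = 2309125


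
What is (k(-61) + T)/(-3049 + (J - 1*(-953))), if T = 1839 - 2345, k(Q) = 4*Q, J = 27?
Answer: 750/2069 ≈ 0.36249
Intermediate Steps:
T = -506
(k(-61) + T)/(-3049 + (J - 1*(-953))) = (4*(-61) - 506)/(-3049 + (27 - 1*(-953))) = (-244 - 506)/(-3049 + (27 + 953)) = -750/(-3049 + 980) = -750/(-2069) = -750*(-1/2069) = 750/2069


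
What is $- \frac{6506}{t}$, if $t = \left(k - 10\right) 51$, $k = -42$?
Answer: $\frac{3253}{1326} \approx 2.4532$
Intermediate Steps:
$t = -2652$ ($t = \left(-42 - 10\right) 51 = \left(-52\right) 51 = -2652$)
$- \frac{6506}{t} = - \frac{6506}{-2652} = \left(-6506\right) \left(- \frac{1}{2652}\right) = \frac{3253}{1326}$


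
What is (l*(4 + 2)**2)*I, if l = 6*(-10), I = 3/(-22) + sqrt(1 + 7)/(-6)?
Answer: 3240/11 + 720*sqrt(2) ≈ 1312.8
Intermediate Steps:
I = -3/22 - sqrt(2)/3 (I = 3*(-1/22) + sqrt(8)*(-1/6) = -3/22 + (2*sqrt(2))*(-1/6) = -3/22 - sqrt(2)/3 ≈ -0.60777)
l = -60
(l*(4 + 2)**2)*I = (-60*(4 + 2)**2)*(-3/22 - sqrt(2)/3) = (-60*6**2)*(-3/22 - sqrt(2)/3) = (-60*36)*(-3/22 - sqrt(2)/3) = -2160*(-3/22 - sqrt(2)/3) = 3240/11 + 720*sqrt(2)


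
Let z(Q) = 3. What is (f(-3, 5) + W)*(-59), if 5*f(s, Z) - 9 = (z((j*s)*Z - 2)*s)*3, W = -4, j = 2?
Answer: 2242/5 ≈ 448.40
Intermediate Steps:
f(s, Z) = 9/5 + 9*s/5 (f(s, Z) = 9/5 + ((3*s)*3)/5 = 9/5 + (9*s)/5 = 9/5 + 9*s/5)
(f(-3, 5) + W)*(-59) = ((9/5 + (9/5)*(-3)) - 4)*(-59) = ((9/5 - 27/5) - 4)*(-59) = (-18/5 - 4)*(-59) = -38/5*(-59) = 2242/5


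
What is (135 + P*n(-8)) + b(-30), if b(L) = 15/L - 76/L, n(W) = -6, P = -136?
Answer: 28591/30 ≈ 953.03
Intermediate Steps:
b(L) = -61/L
(135 + P*n(-8)) + b(-30) = (135 - 136*(-6)) - 61/(-30) = (135 + 816) - 61*(-1/30) = 951 + 61/30 = 28591/30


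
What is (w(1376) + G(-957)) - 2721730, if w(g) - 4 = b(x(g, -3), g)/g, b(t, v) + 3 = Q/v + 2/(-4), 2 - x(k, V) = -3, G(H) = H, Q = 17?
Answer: -5155062652607/1893376 ≈ -2.7227e+6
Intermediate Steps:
x(k, V) = 5 (x(k, V) = 2 - 1*(-3) = 2 + 3 = 5)
b(t, v) = -7/2 + 17/v (b(t, v) = -3 + (17/v + 2/(-4)) = -3 + (17/v + 2*(-¼)) = -3 + (17/v - ½) = -3 + (-½ + 17/v) = -7/2 + 17/v)
w(g) = 4 + (-7/2 + 17/g)/g
(w(1376) + G(-957)) - 2721730 = ((4 + 17/1376² - 7/2/1376) - 957) - 2721730 = ((4 + 17*(1/1893376) - 7/2*1/1376) - 957) - 2721730 = ((4 + 17/1893376 - 7/2752) - 957) - 2721730 = (7568705/1893376 - 957) - 2721730 = -1804392127/1893376 - 2721730 = -5155062652607/1893376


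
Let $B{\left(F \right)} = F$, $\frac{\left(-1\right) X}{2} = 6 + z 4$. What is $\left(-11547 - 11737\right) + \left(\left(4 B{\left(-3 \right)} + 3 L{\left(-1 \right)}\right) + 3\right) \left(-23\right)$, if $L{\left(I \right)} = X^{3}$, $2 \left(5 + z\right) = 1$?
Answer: $-976933$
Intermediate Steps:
$z = - \frac{9}{2}$ ($z = -5 + \frac{1}{2} \cdot 1 = -5 + \frac{1}{2} = - \frac{9}{2} \approx -4.5$)
$X = 24$ ($X = - 2 \left(6 - 18\right) = \left(-2\right) \left(-12\right) = 24$)
$L{\left(I \right)} = 13824$ ($L{\left(I \right)} = 24^{3} = 13824$)
$\left(-11547 - 11737\right) + \left(\left(4 B{\left(-3 \right)} + 3 L{\left(-1 \right)}\right) + 3\right) \left(-23\right) = \left(-11547 - 11737\right) + \left(\left(4 \left(-3\right) + 3 \cdot 13824\right) + 3\right) \left(-23\right) = -23284 + \left(\left(-12 + 41472\right) + 3\right) \left(-23\right) = -23284 + \left(41460 + 3\right) \left(-23\right) = -23284 + 41463 \left(-23\right) = -23284 - 953649 = -976933$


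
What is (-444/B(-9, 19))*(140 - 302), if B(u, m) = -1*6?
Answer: -11988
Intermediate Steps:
B(u, m) = -6
(-444/B(-9, 19))*(140 - 302) = (-444/(-6))*(140 - 302) = -444*(-⅙)*(-162) = 74*(-162) = -11988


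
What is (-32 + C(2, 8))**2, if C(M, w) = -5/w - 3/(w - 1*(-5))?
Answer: 11675889/10816 ≈ 1079.5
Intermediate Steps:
C(M, w) = -5/w - 3/(5 + w) (C(M, w) = -5/w - 3/(w + 5) = -5/w - 3/(5 + w))
(-32 + C(2, 8))**2 = (-32 + (-25 - 8*8)/(8*(5 + 8)))**2 = (-32 + (1/8)*(-25 - 64)/13)**2 = (-32 + (1/8)*(1/13)*(-89))**2 = (-32 - 89/104)**2 = (-3417/104)**2 = 11675889/10816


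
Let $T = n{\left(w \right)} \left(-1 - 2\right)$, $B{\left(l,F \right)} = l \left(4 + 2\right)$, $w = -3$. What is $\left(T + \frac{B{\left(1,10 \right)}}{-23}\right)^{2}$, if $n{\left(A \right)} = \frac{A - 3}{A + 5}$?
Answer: $\frac{40401}{529} \approx 76.372$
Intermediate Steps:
$n{\left(A \right)} = \frac{-3 + A}{5 + A}$
$B{\left(l,F \right)} = 6 l$ ($B{\left(l,F \right)} = l 6 = 6 l$)
$T = 9$ ($T = \frac{-3 - 3}{5 - 3} \left(-1 - 2\right) = \frac{1}{2} \left(-6\right) \left(-3\right) = \left(-3\right) \left(-3\right) = 9$)
$\left(T + \frac{B{\left(1,10 \right)}}{-23}\right)^{2} = \left(9 + \frac{6 \cdot 1}{-23}\right)^{2} = \left(9 + 6 \left(- \frac{1}{23}\right)\right)^{2} = \left(9 - \frac{6}{23}\right)^{2} = \left(\frac{201}{23}\right)^{2} = \frac{40401}{529}$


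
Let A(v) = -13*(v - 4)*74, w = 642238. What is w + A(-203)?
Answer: 841372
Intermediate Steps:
A(v) = 3848 - 962*v (A(v) = -13*(-4 + v)*74 = (52 - 13*v)*74 = 3848 - 962*v)
w + A(-203) = 642238 + (3848 - 962*(-203)) = 642238 + (3848 + 195286) = 642238 + 199134 = 841372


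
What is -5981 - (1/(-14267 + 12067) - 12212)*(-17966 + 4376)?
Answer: -36512754779/220 ≈ -1.6597e+8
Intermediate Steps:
-5981 - (1/(-14267 + 12067) - 12212)*(-17966 + 4376) = -5981 - (1/(-2200) - 12212)*(-13590) = -5981 - (-1/2200 - 12212)*(-13590) = -5981 - (-26866401)*(-13590)/2200 = -5981 - 1*36511438959/220 = -5981 - 36511438959/220 = -36512754779/220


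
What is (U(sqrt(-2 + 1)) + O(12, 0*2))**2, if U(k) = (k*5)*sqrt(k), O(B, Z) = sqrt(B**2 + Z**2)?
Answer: (12 + 5*I**(3/2))**2 ≈ 59.147 + 59.853*I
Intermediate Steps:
U(k) = 5*k**(3/2) (U(k) = (5*k)*sqrt(k) = 5*k**(3/2))
(U(sqrt(-2 + 1)) + O(12, 0*2))**2 = (5*(sqrt(-2 + 1))**(3/2) + sqrt(12**2 + (0*2)**2))**2 = (5*(sqrt(-1))**(3/2) + sqrt(144 + 0**2))**2 = (5*I**(3/2) + sqrt(144 + 0))**2 = (5*I**(3/2) + sqrt(144))**2 = (5*I**(3/2) + 12)**2 = (12 + 5*I**(3/2))**2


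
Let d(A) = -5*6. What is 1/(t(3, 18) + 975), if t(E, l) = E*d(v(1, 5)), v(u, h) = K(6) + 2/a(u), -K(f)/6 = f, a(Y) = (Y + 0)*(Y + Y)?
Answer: 1/885 ≈ 0.0011299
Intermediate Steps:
a(Y) = 2*Y² (a(Y) = Y*(2*Y) = 2*Y²)
K(f) = -6*f
v(u, h) = -36 + u⁻² (v(u, h) = -6*6 + 2/((2*u²)) = -36 + 2*(1/(2*u²)) = -36 + u⁻²)
d(A) = -30
t(E, l) = -30*E (t(E, l) = E*(-30) = -30*E)
1/(t(3, 18) + 975) = 1/(-30*3 + 975) = 1/(-90 + 975) = 1/885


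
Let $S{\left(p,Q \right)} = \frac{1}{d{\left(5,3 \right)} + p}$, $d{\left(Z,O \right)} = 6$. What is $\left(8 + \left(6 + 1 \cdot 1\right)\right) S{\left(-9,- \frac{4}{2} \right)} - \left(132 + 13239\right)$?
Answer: $-13376$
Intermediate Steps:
$S{\left(p,Q \right)} = \frac{1}{6 + p}$
$\left(8 + \left(6 + 1 \cdot 1\right)\right) S{\left(-9,- \frac{4}{2} \right)} - \left(132 + 13239\right) = \frac{8 + \left(6 + 1 \cdot 1\right)}{6 - 9} - \left(132 + 13239\right) = \frac{8 + \left(6 + 1\right)}{-3} - 13371 = \left(8 + 7\right) \left(- \frac{1}{3}\right) - 13371 = 15 \left(- \frac{1}{3}\right) - 13371 = -5 - 13371 = -13376$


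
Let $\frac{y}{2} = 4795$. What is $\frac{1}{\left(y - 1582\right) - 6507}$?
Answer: $\frac{1}{1501} \approx 0.00066622$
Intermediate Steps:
$y = 9590$ ($y = 2 \cdot 4795 = 9590$)
$\frac{1}{\left(y - 1582\right) - 6507} = \frac{1}{\left(9590 - 1582\right) - 6507} = \frac{1}{8008 - 6507} = \frac{1}{1501}$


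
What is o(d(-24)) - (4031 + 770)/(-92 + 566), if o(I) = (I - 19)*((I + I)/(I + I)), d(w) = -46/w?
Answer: -8599/316 ≈ -27.212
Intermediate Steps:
o(I) = -19 + I (o(I) = (-19 + I)*((2*I)/((2*I))) = (-19 + I)*((2*I)*(1/(2*I))) = (-19 + I)*1 = -19 + I)
o(d(-24)) - (4031 + 770)/(-92 + 566) = (-19 - 46/(-24)) - (4031 + 770)/(-92 + 566) = (-19 - 46*(-1/24)) - 4801/474 = (-19 + 23/12) - 4801/474 = -205/12 - 1*4801/474 = -205/12 - 4801/474 = -8599/316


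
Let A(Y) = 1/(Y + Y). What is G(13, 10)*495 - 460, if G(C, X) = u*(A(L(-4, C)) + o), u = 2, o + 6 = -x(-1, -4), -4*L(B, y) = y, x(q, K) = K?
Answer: -33700/13 ≈ -2592.3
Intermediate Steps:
L(B, y) = -y/4
A(Y) = 1/(2*Y)
o = -2 (o = -6 - 1*(-4) = -6 + 4 = -2)
G(C, X) = -4 - 4/C (G(C, X) = 2*(1/(2*((-C/4))) - 2) = 2*((-4/C)/2 - 2) = 2*(-2/C - 2) = 2*(-2 - 2/C) = -4 - 4/C)
G(13, 10)*495 - 460 = (-4 - 4/13)*495 - 460 = -56/13*495 - 460 = -27720/13 - 460 = -33700/13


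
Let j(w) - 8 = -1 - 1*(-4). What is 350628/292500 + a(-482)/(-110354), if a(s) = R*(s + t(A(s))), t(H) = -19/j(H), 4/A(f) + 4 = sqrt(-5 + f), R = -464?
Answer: -12355870607/14794333125 ≈ -0.83518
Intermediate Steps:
j(w) = 11 (j(w) = 8 + (-1 - 1*(-4)) = 8 + (-1 + 4) = 8 + 3 = 11)
A(f) = 4/(-4 + sqrt(-5 + f))
t(H) = -19/11
a(s) = 8816/11 - 464*s (a(s) = -464*(s - 19/11) = -464*(-19/11 + s) = 8816/11 - 464*s)
350628/292500 + a(-482)/(-110354) = 350628/292500 + (8816/11 - 464*(-482))/(-110354) = 350628*(1/292500) + (8816/11 + 223648)*(-1/110354) = 29219/24375 + (2468944/11)*(-1/110354) = 29219/24375 - 1234472/606947 = -12355870607/14794333125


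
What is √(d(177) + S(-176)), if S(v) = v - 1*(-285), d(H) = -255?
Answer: I*√146 ≈ 12.083*I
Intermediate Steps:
S(v) = 285 + v (S(v) = v + 285 = 285 + v)
√(d(177) + S(-176)) = √(-255 + (285 - 176)) = √(-255 + 109) = √(-146) = I*√146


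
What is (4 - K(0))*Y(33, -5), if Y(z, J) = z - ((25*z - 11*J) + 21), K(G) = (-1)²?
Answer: -2604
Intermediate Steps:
K(G) = 1
Y(z, J) = -21 - 24*z + 11*J (Y(z, J) = z - ((-11*J + 25*z) + 21) = z - (21 - 11*J + 25*z) = z + (-21 - 25*z + 11*J) = -21 - 24*z + 11*J)
(4 - K(0))*Y(33, -5) = (4 - 1*1)*(-21 - 24*33 + 11*(-5)) = (4 - 1)*(-21 - 792 - 55) = 3*(-868) = -2604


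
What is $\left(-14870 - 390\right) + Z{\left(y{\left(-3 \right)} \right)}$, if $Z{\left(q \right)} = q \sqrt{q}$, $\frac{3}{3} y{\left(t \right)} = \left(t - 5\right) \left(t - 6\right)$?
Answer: $-15260 + 432 \sqrt{2} \approx -14649.0$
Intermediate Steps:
$y{\left(t \right)} = \left(-6 + t\right) \left(-5 + t\right)$ ($y{\left(t \right)} = \left(t - 5\right) \left(t - 6\right) = \left(-5 + t\right) \left(-6 + t\right) = \left(-6 + t\right) \left(-5 + t\right)$)
$Z{\left(q \right)} = q^{\frac{3}{2}}$
$\left(-14870 - 390\right) + Z{\left(y{\left(-3 \right)} \right)} = \left(-14870 - 390\right) + \left(30 + \left(-3\right)^{2} - -33\right)^{\frac{3}{2}} = -15260 + \left(30 + 9 + 33\right)^{\frac{3}{2}} = -15260 + 72^{\frac{3}{2}} = -15260 + 432 \sqrt{2}$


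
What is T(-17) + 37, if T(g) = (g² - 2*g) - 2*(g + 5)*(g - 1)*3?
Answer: -936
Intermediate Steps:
T(g) = g² - 2*g - 6*(-1 + g)*(5 + g) (T(g) = (g² - 2*g) - 2*(5 + g)*(-1 + g)*3 = (g² - 2*g) - 2*(-1 + g)*(5 + g)*3 = (g² - 2*g) - 6*(-1 + g)*(5 + g) = g² - 2*g - 6*(-1 + g)*(5 + g))
T(-17) + 37 = (30 - 26*(-17) - 5*(-17)²) + 37 = (30 + 442 - 5*289) + 37 = (30 + 442 - 1445) + 37 = -973 + 37 = -936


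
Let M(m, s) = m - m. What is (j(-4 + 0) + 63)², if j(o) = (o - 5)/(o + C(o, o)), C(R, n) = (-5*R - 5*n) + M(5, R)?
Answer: 63001/16 ≈ 3937.6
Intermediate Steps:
M(m, s) = 0
C(R, n) = -5*R - 5*n (C(R, n) = (-5*R - 5*n) + 0 = -5*R - 5*n)
j(o) = -(-5 + o)/(9*o) (j(o) = (o - 5)/(o + (-5*o - 5*o)) = (-5 + o)/(o - 10*o) = (-5 + o)/((-9*o)) = (-5 + o)*(-1/(9*o)) = -(-5 + o)/(9*o))
(j(-4 + 0) + 63)² = ((5 - (-4 + 0))/(9*(-4 + 0)) + 63)² = ((⅑)*(5 - 1*(-4))/(-4) + 63)² = ((⅑)*(-¼)*(5 + 4) + 63)² = ((⅑)*(-¼)*9 + 63)² = (-¼ + 63)² = (251/4)² = 63001/16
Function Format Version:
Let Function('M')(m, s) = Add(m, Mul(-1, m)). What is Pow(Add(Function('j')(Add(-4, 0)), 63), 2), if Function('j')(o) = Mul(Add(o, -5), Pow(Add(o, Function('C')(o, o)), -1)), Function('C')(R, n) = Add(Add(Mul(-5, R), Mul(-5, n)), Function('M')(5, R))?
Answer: Rational(63001, 16) ≈ 3937.6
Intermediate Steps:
Function('M')(m, s) = 0
Function('C')(R, n) = Add(Mul(-5, R), Mul(-5, n)) (Function('C')(R, n) = Add(Add(Mul(-5, R), Mul(-5, n)), 0) = Add(Mul(-5, R), Mul(-5, n)))
Function('j')(o) = Mul(Rational(-1, 9), Pow(o, -1), Add(-5, o)) (Function('j')(o) = Mul(Add(o, -5), Pow(Add(o, Add(Mul(-5, o), Mul(-5, o))), -1)) = Mul(Add(-5, o), Pow(Add(o, Mul(-10, o)), -1)) = Mul(Add(-5, o), Pow(Mul(-9, o), -1)) = Mul(Add(-5, o), Mul(Rational(-1, 9), Pow(o, -1))) = Mul(Rational(-1, 9), Pow(o, -1), Add(-5, o)))
Pow(Add(Function('j')(Add(-4, 0)), 63), 2) = Pow(Add(Mul(Rational(1, 9), Pow(Add(-4, 0), -1), Add(5, Mul(-1, Add(-4, 0)))), 63), 2) = Pow(Add(Mul(Rational(1, 9), Pow(-4, -1), Add(5, Mul(-1, -4))), 63), 2) = Pow(Add(Mul(Rational(1, 9), Rational(-1, 4), Add(5, 4)), 63), 2) = Pow(Add(Mul(Rational(1, 9), Rational(-1, 4), 9), 63), 2) = Pow(Add(Rational(-1, 4), 63), 2) = Pow(Rational(251, 4), 2) = Rational(63001, 16)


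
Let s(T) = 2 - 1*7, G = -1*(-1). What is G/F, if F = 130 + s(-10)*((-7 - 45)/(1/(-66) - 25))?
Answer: 127/15190 ≈ 0.0083608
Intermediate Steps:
G = 1
s(T) = -5 (s(T) = 2 - 7 = -5)
F = 15190/127 (F = 130 - 5*(-7 - 45)/(1/(-66) - 25) = 130 - (-260)/(-1/66 - 25) = 130 - (-260)/(-1651/66) = 130 - (-260)*(-66)/1651 = 130 - 5*264/127 = 130 - 1320/127 = 15190/127 ≈ 119.61)
G/F = 1/(15190/127) = 1*(127/15190) = 127/15190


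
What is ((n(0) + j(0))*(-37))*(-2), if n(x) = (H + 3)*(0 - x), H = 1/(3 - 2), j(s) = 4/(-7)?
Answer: -296/7 ≈ -42.286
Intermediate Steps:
j(s) = -4/7 (j(s) = 4*(-⅐) = -4/7)
H = 1 (H = 1/1 = 1)
n(x) = -4*x (n(x) = (1 + 3)*(0 - x) = 4*(-x) = -4*x)
((n(0) + j(0))*(-37))*(-2) = ((-4*0 - 4/7)*(-37))*(-2) = ((0 - 4/7)*(-37))*(-2) = -4/7*(-37)*(-2) = (148/7)*(-2) = -296/7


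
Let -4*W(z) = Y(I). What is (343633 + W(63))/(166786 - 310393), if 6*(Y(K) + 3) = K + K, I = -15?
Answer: -114545/47869 ≈ -2.3929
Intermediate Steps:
Y(K) = -3 + K/3 (Y(K) = -3 + (K + K)/6 = -3 + (2*K)/6 = -3 + K/3)
W(z) = 2 (W(z) = -(-3 + (⅓)*(-15))/4 = -(-3 - 5)/4 = -¼*(-8) = 2)
(343633 + W(63))/(166786 - 310393) = (343633 + 2)/(166786 - 310393) = 343635/(-143607) = 343635*(-1/143607) = -114545/47869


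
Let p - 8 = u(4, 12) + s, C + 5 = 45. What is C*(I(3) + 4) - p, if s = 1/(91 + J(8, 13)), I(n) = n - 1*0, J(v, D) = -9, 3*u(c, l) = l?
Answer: 21975/82 ≈ 267.99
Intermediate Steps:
u(c, l) = l/3
C = 40 (C = -5 + 45 = 40)
I(n) = n (I(n) = n + 0 = n)
s = 1/82 (s = 1/(91 - 9) = 1/82 ≈ 0.012195)
p = 985/82 (p = 8 + ((1/3)*12 + 1/82) = 8 + (4 + 1/82) = 8 + 329/82 = 985/82 ≈ 12.012)
C*(I(3) + 4) - p = 40*(3 + 4) - 1*985/82 = 40*7 - 985/82 = 280 - 985/82 = 21975/82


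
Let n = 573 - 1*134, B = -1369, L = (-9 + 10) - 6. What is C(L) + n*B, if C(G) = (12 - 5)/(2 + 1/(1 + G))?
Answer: -600987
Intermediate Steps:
L = -5 (L = 1 - 6 = -5)
n = 439 (n = 573 - 134 = 439)
C(G) = 7/(2 + 1/(1 + G))
C(L) + n*B = 7*(1 - 5)/(3 + 2*(-5)) + 439*(-1369) = 7*(-4)/(3 - 10) - 600991 = 7*(-4)/(-7) - 600991 = 7*(-1/7)*(-4) - 600991 = 4 - 600991 = -600987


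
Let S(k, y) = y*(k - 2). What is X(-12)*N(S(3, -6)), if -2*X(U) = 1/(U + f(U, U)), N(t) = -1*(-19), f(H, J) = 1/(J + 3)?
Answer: 171/218 ≈ 0.78440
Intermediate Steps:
f(H, J) = 1/(3 + J)
S(k, y) = y*(-2 + k)
N(t) = 19
X(U) = -1/(2*(U + 1/(3 + U)))
X(-12)*N(S(3, -6)) = ((-3 - 1*(-12))/(2*(1 - 12*(3 - 12))))*19 = ((-3 + 12)/(2*(1 - 12*(-9))))*19 = ((1/2)*9/(1 + 108))*19 = ((1/2)*9/109)*19 = ((1/2)*(1/109)*9)*19 = (9/218)*19 = 171/218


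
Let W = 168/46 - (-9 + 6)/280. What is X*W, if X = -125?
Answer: -589725/1288 ≈ -457.86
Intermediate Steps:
W = 23589/6440 (W = 168*(1/46) - 1*(-3)*(1/280) = 84/23 + 3*(1/280) = 84/23 + 3/280 = 23589/6440 ≈ 3.6629)
X*W = -125*23589/6440 = -589725/1288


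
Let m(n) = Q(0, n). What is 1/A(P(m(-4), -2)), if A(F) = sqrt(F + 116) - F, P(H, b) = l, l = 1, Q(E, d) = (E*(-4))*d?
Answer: 1/116 + 3*sqrt(13)/116 ≈ 0.10187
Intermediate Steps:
Q(E, d) = -4*E*d (Q(E, d) = (-4*E)*d = -4*E*d)
m(n) = 0 (m(n) = -4*0*n = 0)
P(H, b) = 1
A(F) = sqrt(116 + F) - F
1/A(P(m(-4), -2)) = 1/(sqrt(116 + 1) - 1*1) = 1/(sqrt(117) - 1) = 1/(3*sqrt(13) - 1) = 1/(-1 + 3*sqrt(13))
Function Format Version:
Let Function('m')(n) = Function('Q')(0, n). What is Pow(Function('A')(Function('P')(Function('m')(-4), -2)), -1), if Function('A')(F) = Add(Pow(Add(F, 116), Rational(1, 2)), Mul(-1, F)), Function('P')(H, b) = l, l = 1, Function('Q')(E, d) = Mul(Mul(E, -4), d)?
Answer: Add(Rational(1, 116), Mul(Rational(3, 116), Pow(13, Rational(1, 2)))) ≈ 0.10187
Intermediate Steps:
Function('Q')(E, d) = Mul(-4, E, d) (Function('Q')(E, d) = Mul(Mul(-4, E), d) = Mul(-4, E, d))
Function('m')(n) = 0 (Function('m')(n) = Mul(-4, 0, n) = 0)
Function('P')(H, b) = 1
Function('A')(F) = Add(Pow(Add(116, F), Rational(1, 2)), Mul(-1, F))
Pow(Function('A')(Function('P')(Function('m')(-4), -2)), -1) = Pow(Add(Pow(Add(116, 1), Rational(1, 2)), Mul(-1, 1)), -1) = Pow(Add(Pow(117, Rational(1, 2)), -1), -1) = Pow(Add(Mul(3, Pow(13, Rational(1, 2))), -1), -1) = Pow(Add(-1, Mul(3, Pow(13, Rational(1, 2)))), -1)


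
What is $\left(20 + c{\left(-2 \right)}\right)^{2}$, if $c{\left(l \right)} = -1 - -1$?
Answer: $400$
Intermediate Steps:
$c{\left(l \right)} = 0$ ($c{\left(l \right)} = -1 + 1 = 0$)
$\left(20 + c{\left(-2 \right)}\right)^{2} = \left(20 + 0\right)^{2} = 20^{2} = 400$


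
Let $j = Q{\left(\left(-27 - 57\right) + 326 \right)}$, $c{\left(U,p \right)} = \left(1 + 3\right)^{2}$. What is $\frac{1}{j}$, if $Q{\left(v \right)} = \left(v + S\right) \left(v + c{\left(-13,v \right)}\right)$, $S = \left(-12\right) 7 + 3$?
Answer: $\frac{1}{41538} \approx 2.4074 \cdot 10^{-5}$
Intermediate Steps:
$S = -81$ ($S = -84 + 3 = -81$)
$c{\left(U,p \right)} = 16$ ($c{\left(U,p \right)} = 4^{2} = 16$)
$Q{\left(v \right)} = \left(-81 + v\right) \left(16 + v\right)$ ($Q{\left(v \right)} = \left(v - 81\right) \left(v + 16\right) = \left(-81 + v\right) \left(16 + v\right)$)
$j = 41538$ ($j = -1296 + \left(\left(-27 - 57\right) + 326\right)^{2} - 65 \left(\left(-27 - 57\right) + 326\right) = -1296 + \left(-84 + 326\right)^{2} - 65 \left(-84 + 326\right) = -1296 + 242^{2} - 15730 = -1296 + 58564 - 15730 = 41538$)
$\frac{1}{j} = \frac{1}{41538}$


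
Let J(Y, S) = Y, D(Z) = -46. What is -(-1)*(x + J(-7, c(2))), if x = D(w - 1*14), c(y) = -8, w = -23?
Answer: -53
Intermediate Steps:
x = -46
-(-1)*(x + J(-7, c(2))) = -(-1)*(-46 - 7) = -(-1)*(-53) = -1*53 = -53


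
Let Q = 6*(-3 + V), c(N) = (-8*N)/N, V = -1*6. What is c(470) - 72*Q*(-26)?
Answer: -101096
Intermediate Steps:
V = -6
c(N) = -8
Q = -54 (Q = 6*(-3 - 6) = 6*(-9) = -54)
c(470) - 72*Q*(-26) = -8 - 72*(-54)*(-26) = -8 + 3888*(-26) = -8 - 101088 = -101096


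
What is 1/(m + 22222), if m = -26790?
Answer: -1/4568 ≈ -0.00021891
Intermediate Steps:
1/(m + 22222) = 1/(-26790 + 22222) = 1/(-4568) = -1/4568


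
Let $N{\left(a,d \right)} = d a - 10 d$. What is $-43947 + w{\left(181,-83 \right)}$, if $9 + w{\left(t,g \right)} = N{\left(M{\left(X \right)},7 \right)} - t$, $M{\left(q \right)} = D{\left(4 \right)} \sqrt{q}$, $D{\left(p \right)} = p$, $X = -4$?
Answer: $-44207 + 56 i \approx -44207.0 + 56.0 i$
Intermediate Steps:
$M{\left(q \right)} = 4 \sqrt{q}$
$N{\left(a,d \right)} = - 10 d + a d$ ($N{\left(a,d \right)} = a d - 10 d = - 10 d + a d$)
$w{\left(t,g \right)} = -79 - t + 56 i$ ($w{\left(t,g \right)} = -9 - \left(t - 7 \left(-10 + 4 \sqrt{-4}\right)\right) = -9 - \left(t - 7 \left(-10 + 4 \cdot 2 i\right)\right) = -9 - \left(t - 7 \left(-10 + 8 i\right)\right) = -9 - \left(70 + t - 56 i\right) = -79 - t + 56 i$)
$-43947 + w{\left(181,-83 \right)} = -43947 - \left(260 - 56 i\right) = -44207 + 56 i$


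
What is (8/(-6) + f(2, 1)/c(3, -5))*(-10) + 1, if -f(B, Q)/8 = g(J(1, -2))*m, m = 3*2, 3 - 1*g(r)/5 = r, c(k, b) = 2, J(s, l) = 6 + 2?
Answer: -17957/3 ≈ -5985.7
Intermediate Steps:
J(s, l) = 8
g(r) = 15 - 5*r
m = 6
f(B, Q) = 1200 (f(B, Q) = -8*(15 - 5*8)*6 = -8*(15 - 40)*6 = -(-200)*6 = -8*(-150) = 1200)
(8/(-6) + f(2, 1)/c(3, -5))*(-10) + 1 = (8/(-6) + 1200/2)*(-10) + 1 = (8*(-⅙) + 1200*(½))*(-10) + 1 = (-4/3 + 600)*(-10) + 1 = (1796/3)*(-10) + 1 = -17960/3 + 1 = -17957/3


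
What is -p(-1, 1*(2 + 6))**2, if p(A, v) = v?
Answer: -64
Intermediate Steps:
-p(-1, 1*(2 + 6))**2 = -(1*(2 + 6))**2 = -(1*8)**2 = -1*8**2 = -1*64 = -64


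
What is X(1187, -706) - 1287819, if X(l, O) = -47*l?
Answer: -1343608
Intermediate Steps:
X(1187, -706) - 1287819 = -47*1187 - 1287819 = -55789 - 1287819 = -1343608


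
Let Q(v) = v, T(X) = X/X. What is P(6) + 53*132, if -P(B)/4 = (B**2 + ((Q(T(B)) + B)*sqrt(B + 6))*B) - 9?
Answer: 6888 - 336*sqrt(3) ≈ 6306.0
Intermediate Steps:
T(X) = 1
P(B) = 36 - 4*B**2 - 4*B*sqrt(6 + B)*(1 + B) (P(B) = -4*((B**2 + ((1 + B)*sqrt(B + 6))*B) - 9) = -4*((B**2 + ((1 + B)*sqrt(6 + B))*B) - 9) = -4*((B**2 + (sqrt(6 + B)*(1 + B))*B) - 9) = -4*((B**2 + B*sqrt(6 + B)*(1 + B)) - 9) = -4*(-9 + B**2 + B*sqrt(6 + B)*(1 + B)) = 36 - 4*B**2 - 4*B*sqrt(6 + B)*(1 + B))
P(6) + 53*132 = (36 - 4*6**2 - 4*6*sqrt(6 + 6) - 4*6**2*sqrt(6 + 6)) + 53*132 = (36 - 4*36 - 4*6*sqrt(12) - 4*36*sqrt(12)) + 6996 = (36 - 144 - 4*6*2*sqrt(3) - 4*36*2*sqrt(3)) + 6996 = (36 - 144 - 48*sqrt(3) - 288*sqrt(3)) + 6996 = (-108 - 336*sqrt(3)) + 6996 = 6888 - 336*sqrt(3)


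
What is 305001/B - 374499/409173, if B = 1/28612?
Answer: 1190241786354459/136391 ≈ 8.7267e+9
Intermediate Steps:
B = 1/28612 ≈ 3.4950e-5
305001/B - 374499/409173 = 305001/(1/28612) - 374499/409173 = 305001*28612 - 374499*1/409173 = 8726688612 - 124833/136391 = 1190241786354459/136391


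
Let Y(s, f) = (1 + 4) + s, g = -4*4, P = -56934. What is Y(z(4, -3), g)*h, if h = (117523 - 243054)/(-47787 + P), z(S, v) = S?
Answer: 376593/34907 ≈ 10.788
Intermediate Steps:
g = -16
h = 125531/104721 (h = (117523 - 243054)/(-47787 - 56934) = -125531/(-104721) = -125531*(-1/104721) = 125531/104721 ≈ 1.1987)
Y(s, f) = 5 + s
Y(z(4, -3), g)*h = (5 + 4)*(125531/104721) = 9*(125531/104721) = 376593/34907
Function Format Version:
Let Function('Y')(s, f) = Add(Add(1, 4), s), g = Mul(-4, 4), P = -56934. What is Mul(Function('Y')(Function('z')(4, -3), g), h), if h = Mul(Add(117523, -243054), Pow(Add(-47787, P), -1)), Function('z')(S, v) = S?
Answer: Rational(376593, 34907) ≈ 10.788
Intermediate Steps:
g = -16
h = Rational(125531, 104721) (h = Mul(Add(117523, -243054), Pow(Add(-47787, -56934), -1)) = Mul(-125531, Pow(-104721, -1)) = Mul(-125531, Rational(-1, 104721)) = Rational(125531, 104721) ≈ 1.1987)
Function('Y')(s, f) = Add(5, s)
Mul(Function('Y')(Function('z')(4, -3), g), h) = Mul(Add(5, 4), Rational(125531, 104721)) = Mul(9, Rational(125531, 104721)) = Rational(376593, 34907)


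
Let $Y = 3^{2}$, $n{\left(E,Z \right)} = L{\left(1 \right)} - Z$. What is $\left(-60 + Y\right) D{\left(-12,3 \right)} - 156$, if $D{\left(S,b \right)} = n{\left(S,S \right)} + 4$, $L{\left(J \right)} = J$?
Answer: $-1023$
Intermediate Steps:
$n{\left(E,Z \right)} = 1 - Z$
$Y = 9$
$D{\left(S,b \right)} = 5 - S$ ($D{\left(S,b \right)} = \left(1 - S\right) + 4 = 5 - S$)
$\left(-60 + Y\right) D{\left(-12,3 \right)} - 156 = \left(-60 + 9\right) \left(5 - -12\right) - 156 = - 51 \left(5 + 12\right) - 156 = \left(-51\right) 17 - 156 = -867 - 156 = -1023$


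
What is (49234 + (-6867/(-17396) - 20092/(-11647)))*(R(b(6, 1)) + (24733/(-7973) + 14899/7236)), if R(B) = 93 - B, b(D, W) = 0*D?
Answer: 789909271582967639081/174465272873808 ≈ 4.5276e+6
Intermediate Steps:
b(D, W) = 0
(49234 + (-6867/(-17396) - 20092/(-11647)))*(R(b(6, 1)) + (24733/(-7973) + 14899/7236)) = (49234 + (-6867/(-17396) - 20092/(-11647)))*((93 - 1*0) + (24733/(-7973) + 14899/7236)) = (49234 + (-6867*(-1/17396) - 20092*(-1/11647)))*((93 + 0) + (24733*(-1/7973) + 14899*(1/7236))) = (49234 + (6867/17396 + 20092/11647))*(93 + (-24733/7973 + 14899/7236)) = (49234 + 429500381/202611212)*(93 - 898183/861084) = (9975789911989/202611212)*(79182629/861084) = 789909271582967639081/174465272873808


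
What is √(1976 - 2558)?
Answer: I*√582 ≈ 24.125*I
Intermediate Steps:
√(1976 - 2558) = √(-582) = I*√582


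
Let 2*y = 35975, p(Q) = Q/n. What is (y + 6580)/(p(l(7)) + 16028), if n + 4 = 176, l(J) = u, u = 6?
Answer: 2112805/1378411 ≈ 1.5328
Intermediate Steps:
l(J) = 6
n = 172 (n = -4 + 176 = 172)
p(Q) = Q/172
y = 35975/2 (y = (½)*35975 = 35975/2 ≈ 17988.)
(y + 6580)/(p(l(7)) + 16028) = (35975/2 + 6580)/((1/172)*6 + 16028) = 49135/(2*(3/86 + 16028)) = 49135/(2*(1378411/86)) = (49135/2)*(86/1378411) = 2112805/1378411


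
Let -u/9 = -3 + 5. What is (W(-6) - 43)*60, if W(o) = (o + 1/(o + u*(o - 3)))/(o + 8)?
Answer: -71755/26 ≈ -2759.8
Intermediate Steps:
u = -18 (u = -9*(-3 + 5) = -9*2 = -18)
W(o) = (o + 1/(54 - 17*o))/(8 + o) (W(o) = (o + 1/(o - 18*(o - 3)))/(o + 8) = (o + 1/(o - 18*(-3 + o)))/(8 + o) = (o + 1/(o + (54 - 18*o)))/(8 + o) = (o + 1/(54 - 17*o))/(8 + o))
(W(-6) - 43)*60 = ((1 - 17*(-6)² + 54*(-6))/(432 - 82*(-6) - 17*(-6)²) - 43)*60 = ((1 - 17*36 - 324)/(432 + 492 - 17*36) - 43)*60 = ((1 - 612 - 324)/(432 + 492 - 612) - 43)*60 = (-935/312 - 43)*60 = -14351/312*60 = -71755/26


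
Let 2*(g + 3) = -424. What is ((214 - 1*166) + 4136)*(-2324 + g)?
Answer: -10623176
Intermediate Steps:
g = -215 (g = -3 + (½)*(-424) = -3 - 212 = -215)
((214 - 1*166) + 4136)*(-2324 + g) = ((214 - 1*166) + 4136)*(-2324 - 215) = ((214 - 166) + 4136)*(-2539) = (48 + 4136)*(-2539) = 4184*(-2539) = -10623176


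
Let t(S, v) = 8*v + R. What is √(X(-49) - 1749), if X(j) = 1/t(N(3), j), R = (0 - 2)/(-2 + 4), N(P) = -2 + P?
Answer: I*√270131694/393 ≈ 41.821*I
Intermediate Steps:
R = -1 (R = -2/2 = -2*½ = -1)
t(S, v) = -1 + 8*v (t(S, v) = 8*v - 1 = -1 + 8*v)
X(j) = 1/(-1 + 8*j)
√(X(-49) - 1749) = √(1/(-1 + 8*(-49)) - 1749) = √(1/(-1 - 392) - 1749) = √(1/(-393) - 1749) = √(-1/393 - 1749) = √(-687358/393) = I*√270131694/393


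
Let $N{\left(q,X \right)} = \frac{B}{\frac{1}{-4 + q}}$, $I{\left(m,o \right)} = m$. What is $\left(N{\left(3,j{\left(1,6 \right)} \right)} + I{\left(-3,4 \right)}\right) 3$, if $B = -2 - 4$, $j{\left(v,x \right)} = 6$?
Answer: $9$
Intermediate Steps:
$B = -6$
$N{\left(q,X \right)} = 24 - 6 q$ ($N{\left(q,X \right)} = - \frac{6}{\frac{1}{-4 + q}} = - 6 \left(-4 + q\right) = 24 - 6 q$)
$\left(N{\left(3,j{\left(1,6 \right)} \right)} + I{\left(-3,4 \right)}\right) 3 = \left(\left(24 - 18\right) - 3\right) 3 = \left(6 - 3\right) 3 = 3 \cdot 3 = 9$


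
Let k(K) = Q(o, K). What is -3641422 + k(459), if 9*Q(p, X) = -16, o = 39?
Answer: -32772814/9 ≈ -3.6414e+6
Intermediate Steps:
Q(p, X) = -16/9 (Q(p, X) = (⅑)*(-16) = -16/9)
k(K) = -16/9
-3641422 + k(459) = -3641422 - 16/9 = -32772814/9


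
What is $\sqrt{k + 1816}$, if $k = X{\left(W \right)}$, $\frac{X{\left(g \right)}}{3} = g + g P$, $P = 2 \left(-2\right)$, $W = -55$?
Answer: $\sqrt{2311} \approx 48.073$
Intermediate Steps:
$P = -4$
$X{\left(g \right)} = - 9 g$ ($X{\left(g \right)} = 3 \left(g + g \left(-4\right)\right) = 3 \left(g - 4 g\right) = 3 \left(- 3 g\right) = - 9 g$)
$k = 495$ ($k = \left(-9\right) \left(-55\right) = 495$)
$\sqrt{k + 1816} = \sqrt{495 + 1816} = \sqrt{2311}$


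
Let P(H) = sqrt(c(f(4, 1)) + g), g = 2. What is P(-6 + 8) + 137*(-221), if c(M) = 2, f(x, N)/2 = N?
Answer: -30275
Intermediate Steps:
f(x, N) = 2*N
P(H) = 2 (P(H) = sqrt(2 + 2) = sqrt(4) = 2)
P(-6 + 8) + 137*(-221) = 2 + 137*(-221) = 2 - 30277 = -30275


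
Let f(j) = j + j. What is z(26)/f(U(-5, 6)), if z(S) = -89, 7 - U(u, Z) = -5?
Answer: -89/24 ≈ -3.7083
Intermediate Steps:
U(u, Z) = 12 (U(u, Z) = 7 - 1*(-5) = 7 + 5 = 12)
f(j) = 2*j
z(26)/f(U(-5, 6)) = -89/(2*12) = -89/24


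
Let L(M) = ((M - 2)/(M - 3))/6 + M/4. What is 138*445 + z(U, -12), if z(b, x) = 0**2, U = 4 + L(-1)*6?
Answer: 61410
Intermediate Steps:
L(M) = M/4 + (-2 + M)/(6*(-3 + M)) (L(M) = ((-2 + M)/(-3 + M))*(1/6) + M*(1/4) = ((-2 + M)/(-3 + M))*(1/6) + M/4 = (-2 + M)/(6*(-3 + M)) + M/4 = M/4 + (-2 + M)/(6*(-3 + M)))
U = 13/4 (U = 4 + ((-4 - 7*(-1) + 3*(-1)**2)/(12*(-3 - 1)))*6 = 4 + ((1/12)*(-4 + 7 + 3*1)/(-4))*6 = 4 + ((1/12)*(-1/4)*(-4 + 7 + 3))*6 = 4 + ((1/12)*(-1/4)*6)*6 = 4 - 1/8*6 = 4 - 3/4 = 13/4 ≈ 3.2500)
z(b, x) = 0
138*445 + z(U, -12) = 138*445 + 0 = 61410 + 0 = 61410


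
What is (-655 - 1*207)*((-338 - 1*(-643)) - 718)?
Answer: 356006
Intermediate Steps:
(-655 - 1*207)*((-338 - 1*(-643)) - 718) = (-655 - 207)*((-338 + 643) - 718) = -862*(305 - 718) = -862*(-413) = 356006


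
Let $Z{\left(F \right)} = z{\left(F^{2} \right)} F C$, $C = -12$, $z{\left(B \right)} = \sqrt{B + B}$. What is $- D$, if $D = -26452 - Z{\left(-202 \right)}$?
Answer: $26452 + 489648 \sqrt{2} \approx 7.1892 \cdot 10^{5}$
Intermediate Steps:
$z{\left(B \right)} = \sqrt{2} \sqrt{B}$ ($z{\left(B \right)} = \sqrt{2 B} = \sqrt{2} \sqrt{B}$)
$Z{\left(F \right)} = - 12 F \sqrt{2} \sqrt{F^{2}}$ ($Z{\left(F \right)} = \sqrt{2} \sqrt{F^{2}} F \left(-12\right) = F \sqrt{2} \sqrt{F^{2}} \left(-12\right) = - 12 F \sqrt{2} \sqrt{F^{2}}$)
$D = -26452 - 489648 \sqrt{2}$ ($D = -26452 - \left(-12\right) \left(-202\right) \sqrt{2} \sqrt{\left(-202\right)^{2}} = -26452 - \left(-12\right) \left(-202\right) \sqrt{2} \sqrt{40804} = -26452 - \left(-12\right) \left(-202\right) \sqrt{2} \cdot 202 = -26452 - 489648 \sqrt{2} \approx -7.1892 \cdot 10^{5}$)
$- D = - (-26452 - 489648 \sqrt{2}) = 26452 + 489648 \sqrt{2}$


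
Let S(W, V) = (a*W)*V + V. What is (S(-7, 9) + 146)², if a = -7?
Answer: 355216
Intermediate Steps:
S(W, V) = V - 7*V*W (S(W, V) = (-7*W)*V + V = -7*V*W + V = V - 7*V*W)
(S(-7, 9) + 146)² = (9*(1 - 7*(-7)) + 146)² = (9*(1 + 49) + 146)² = (9*50 + 146)² = (450 + 146)² = 596² = 355216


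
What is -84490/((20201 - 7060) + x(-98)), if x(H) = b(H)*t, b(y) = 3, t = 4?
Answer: -12070/1879 ≈ -6.4236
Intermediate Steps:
x(H) = 12 (x(H) = 3*4 = 12)
-84490/((20201 - 7060) + x(-98)) = -84490/((20201 - 7060) + 12) = -84490/(13141 + 12) = -84490/13153 = -84490*1/13153 = -12070/1879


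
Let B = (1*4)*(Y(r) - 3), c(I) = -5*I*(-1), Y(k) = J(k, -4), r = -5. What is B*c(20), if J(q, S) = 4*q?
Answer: -9200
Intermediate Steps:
Y(k) = 4*k
c(I) = 5*I
B = -92 (B = (1*4)*(4*(-5) - 3) = 4*(-20 - 3) = 4*(-23) = -92)
B*c(20) = -460*20 = -92*100 = -9200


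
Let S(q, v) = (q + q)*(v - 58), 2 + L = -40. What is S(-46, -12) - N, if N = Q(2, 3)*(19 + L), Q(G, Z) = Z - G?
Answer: 6463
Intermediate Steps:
L = -42 (L = -2 - 40 = -42)
S(q, v) = 2*q*(-58 + v) (S(q, v) = (2*q)*(-58 + v) = 2*q*(-58 + v))
N = -23 (N = (3 - 1*2)*(19 - 42) = (3 - 2)*(-23) = 1*(-23) = -23)
S(-46, -12) - N = 2*(-46)*(-58 - 12) - 1*(-23) = 2*(-46)*(-70) + 23 = 6440 + 23 = 6463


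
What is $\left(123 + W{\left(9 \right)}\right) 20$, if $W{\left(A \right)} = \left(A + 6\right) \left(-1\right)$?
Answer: $2160$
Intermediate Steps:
$W{\left(A \right)} = -6 - A$ ($W{\left(A \right)} = \left(6 + A\right) \left(-1\right) = -6 - A$)
$\left(123 + W{\left(9 \right)}\right) 20 = \left(123 - 15\right) 20 = 108 \cdot 20 = 2160$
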